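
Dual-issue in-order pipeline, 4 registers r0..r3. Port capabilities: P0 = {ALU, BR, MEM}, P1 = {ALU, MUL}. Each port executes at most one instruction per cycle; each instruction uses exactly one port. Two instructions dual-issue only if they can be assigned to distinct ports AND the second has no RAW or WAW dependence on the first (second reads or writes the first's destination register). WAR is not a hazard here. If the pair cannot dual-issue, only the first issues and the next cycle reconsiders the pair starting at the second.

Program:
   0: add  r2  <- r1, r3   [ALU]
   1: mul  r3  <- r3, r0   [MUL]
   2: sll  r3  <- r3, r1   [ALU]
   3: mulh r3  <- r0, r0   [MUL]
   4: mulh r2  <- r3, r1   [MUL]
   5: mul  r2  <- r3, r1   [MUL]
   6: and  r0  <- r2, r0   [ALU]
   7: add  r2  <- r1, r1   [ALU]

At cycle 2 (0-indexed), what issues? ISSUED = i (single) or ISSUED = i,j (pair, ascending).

ISSUED = 3

  cy0 -> i0/i1 (add.ALU/mul.MUL) 2-wide
  cy1 -> i2 (sll.ALU) WAW r3
  cy2 -> i3 (mulh.MUL) no-port MUL/MUL
  cy3 -> i4 (mulh.MUL) no-port MUL/MUL
  cy4 -> i5 (mul.MUL) RAW r2
  cy5 -> i6/i7 (and.ALU/add.ALU) 2-wide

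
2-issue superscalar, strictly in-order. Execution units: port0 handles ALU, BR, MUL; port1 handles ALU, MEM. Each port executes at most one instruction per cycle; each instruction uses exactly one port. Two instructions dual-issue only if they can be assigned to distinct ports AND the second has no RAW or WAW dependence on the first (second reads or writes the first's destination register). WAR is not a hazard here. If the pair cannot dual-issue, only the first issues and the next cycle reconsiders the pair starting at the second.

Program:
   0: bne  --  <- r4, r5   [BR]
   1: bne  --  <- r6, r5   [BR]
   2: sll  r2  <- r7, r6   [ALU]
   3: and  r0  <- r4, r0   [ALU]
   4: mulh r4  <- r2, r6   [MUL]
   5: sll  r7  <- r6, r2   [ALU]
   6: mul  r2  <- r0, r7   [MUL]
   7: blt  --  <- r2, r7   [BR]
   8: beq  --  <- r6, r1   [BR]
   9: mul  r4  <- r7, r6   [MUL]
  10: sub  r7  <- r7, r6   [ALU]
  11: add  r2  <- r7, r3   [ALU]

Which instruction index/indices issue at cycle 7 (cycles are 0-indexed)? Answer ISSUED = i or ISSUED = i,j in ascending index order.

  cy0 -> i0 (bne) no-port BR/BR
  cy1 -> i1,i2 (bne;sll) dual
  cy2 -> i3,i4 (and;mulh) dual
  cy3 -> i5 (sll) RAW r7
  cy4 -> i6 (mul) no-port MUL/BR
  cy5 -> i7 (blt) no-port BR/BR
  cy6 -> i8 (beq) no-port BR/MUL
  cy7 -> i9,i10 (mul;sub) dual
  cy8 -> i11 (add) tail

ISSUED = 9,10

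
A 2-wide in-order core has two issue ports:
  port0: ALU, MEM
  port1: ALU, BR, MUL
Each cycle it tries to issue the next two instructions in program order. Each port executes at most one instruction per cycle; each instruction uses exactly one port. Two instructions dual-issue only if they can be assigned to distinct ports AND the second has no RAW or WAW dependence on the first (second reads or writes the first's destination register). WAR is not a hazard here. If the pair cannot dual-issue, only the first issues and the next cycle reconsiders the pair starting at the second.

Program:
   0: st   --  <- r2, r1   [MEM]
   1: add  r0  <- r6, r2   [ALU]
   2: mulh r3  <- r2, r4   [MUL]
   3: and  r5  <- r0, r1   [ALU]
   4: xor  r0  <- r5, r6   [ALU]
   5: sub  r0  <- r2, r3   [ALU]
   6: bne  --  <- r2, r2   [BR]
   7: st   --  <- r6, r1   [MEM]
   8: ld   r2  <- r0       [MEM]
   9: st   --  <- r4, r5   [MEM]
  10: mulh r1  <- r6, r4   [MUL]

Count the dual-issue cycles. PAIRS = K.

  cy0 -> i0/i1 (st.MEM add.ALU) dual
  cy1 -> i2/i3 (mulh.MUL and.ALU) dual
  cy2 -> i4 (xor.ALU) WAW r0
  cy3 -> i5/i6 (sub.ALU bne.BR) dual
  cy4 -> i7 (st.MEM) no-port MEM/MEM
  cy5 -> i8 (ld.MEM) no-port MEM/MEM
  cy6 -> i9/i10 (st.MEM mulh.MUL) dual

PAIRS = 4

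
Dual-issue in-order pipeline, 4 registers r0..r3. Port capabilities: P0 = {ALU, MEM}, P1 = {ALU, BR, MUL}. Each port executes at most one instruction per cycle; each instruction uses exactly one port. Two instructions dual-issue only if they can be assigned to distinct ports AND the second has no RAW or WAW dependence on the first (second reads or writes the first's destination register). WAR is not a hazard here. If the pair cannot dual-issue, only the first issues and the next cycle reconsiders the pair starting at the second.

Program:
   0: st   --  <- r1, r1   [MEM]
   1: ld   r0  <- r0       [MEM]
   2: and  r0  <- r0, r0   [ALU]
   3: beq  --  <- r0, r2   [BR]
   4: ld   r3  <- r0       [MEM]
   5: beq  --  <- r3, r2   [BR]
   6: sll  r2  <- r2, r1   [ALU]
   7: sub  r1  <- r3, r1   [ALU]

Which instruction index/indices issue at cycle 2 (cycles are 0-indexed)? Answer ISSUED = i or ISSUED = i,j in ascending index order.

ISSUED = 2

c0: i0 st  no-port MEM/MEM
c1: i1 ld  RAW+WAW r0
c2: i2 and  RAW r0
c3: i3&i4 beq/ld  pair
c4: i5&i6 beq/sll  pair
c5: i7 sub  tail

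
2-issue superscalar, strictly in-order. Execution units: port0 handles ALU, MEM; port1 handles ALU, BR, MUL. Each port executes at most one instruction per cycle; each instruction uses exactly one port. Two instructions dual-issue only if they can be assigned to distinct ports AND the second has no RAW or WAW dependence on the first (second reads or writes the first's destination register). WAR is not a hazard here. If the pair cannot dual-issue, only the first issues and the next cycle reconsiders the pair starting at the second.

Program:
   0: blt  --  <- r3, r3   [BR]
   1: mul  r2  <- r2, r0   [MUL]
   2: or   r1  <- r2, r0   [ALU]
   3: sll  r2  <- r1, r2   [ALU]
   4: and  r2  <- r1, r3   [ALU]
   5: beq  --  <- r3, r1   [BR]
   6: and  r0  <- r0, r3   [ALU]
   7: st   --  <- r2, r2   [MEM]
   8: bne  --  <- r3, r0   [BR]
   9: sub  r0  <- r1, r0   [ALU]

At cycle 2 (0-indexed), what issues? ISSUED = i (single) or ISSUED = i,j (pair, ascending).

[0] i0  blt.BR  -- no-port BR/MUL
[1] i1  mul.MUL  -- RAW r2
[2] i2  or.ALU  -- RAW r1
[3] i3  sll.ALU  -- WAW r2
[4] i4&i5  and.ALU/beq.BR  -- dual
[5] i6&i7  and.ALU/st.MEM  -- dual
[6] i8&i9  bne.BR/sub.ALU  -- dual

ISSUED = 2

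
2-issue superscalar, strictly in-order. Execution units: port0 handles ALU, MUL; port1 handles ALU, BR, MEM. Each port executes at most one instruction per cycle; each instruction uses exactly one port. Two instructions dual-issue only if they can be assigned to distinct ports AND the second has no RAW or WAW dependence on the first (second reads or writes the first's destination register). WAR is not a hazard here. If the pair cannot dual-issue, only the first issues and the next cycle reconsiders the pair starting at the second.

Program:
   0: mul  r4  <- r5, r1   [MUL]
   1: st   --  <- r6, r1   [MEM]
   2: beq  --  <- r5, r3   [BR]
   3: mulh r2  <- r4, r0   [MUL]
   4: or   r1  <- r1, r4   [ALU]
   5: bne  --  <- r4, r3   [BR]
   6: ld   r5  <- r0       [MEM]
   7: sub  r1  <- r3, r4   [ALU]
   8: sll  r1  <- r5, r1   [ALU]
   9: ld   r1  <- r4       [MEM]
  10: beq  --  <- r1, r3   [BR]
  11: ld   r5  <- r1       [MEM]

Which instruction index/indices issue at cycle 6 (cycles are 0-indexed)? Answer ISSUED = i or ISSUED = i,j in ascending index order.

0. mul st @i0&i1  | pair
1. beq mulh @i2&i3  | pair
2. or bne @i4&i5  | pair
3. ld sub @i6&i7  | pair
4. sll @i8  | WAW r1
5. ld @i9  | no-port MEM/BR
6. beq @i10  | no-port BR/MEM
7. ld @i11  | tail

ISSUED = 10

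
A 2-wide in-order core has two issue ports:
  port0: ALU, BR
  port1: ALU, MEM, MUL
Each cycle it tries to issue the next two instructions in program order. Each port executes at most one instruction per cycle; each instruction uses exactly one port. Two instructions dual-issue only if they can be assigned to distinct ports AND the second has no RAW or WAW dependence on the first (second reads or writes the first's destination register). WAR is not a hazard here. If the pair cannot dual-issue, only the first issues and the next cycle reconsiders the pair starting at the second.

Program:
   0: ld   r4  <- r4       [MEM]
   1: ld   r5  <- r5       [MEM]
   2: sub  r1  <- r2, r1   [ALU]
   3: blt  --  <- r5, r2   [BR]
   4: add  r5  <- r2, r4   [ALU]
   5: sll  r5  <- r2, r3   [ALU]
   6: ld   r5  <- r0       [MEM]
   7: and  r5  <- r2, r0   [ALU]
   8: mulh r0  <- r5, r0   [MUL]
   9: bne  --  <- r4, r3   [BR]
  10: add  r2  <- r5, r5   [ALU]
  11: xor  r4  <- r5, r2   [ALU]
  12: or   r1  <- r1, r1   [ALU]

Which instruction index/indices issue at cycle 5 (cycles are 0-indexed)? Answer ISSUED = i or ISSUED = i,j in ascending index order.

ISSUED = 7

t=0 i0:ld ; no-port MEM/MEM
t=1 i1+i2:ld;sub ; dual
t=2 i3+i4:blt;add ; dual
t=3 i5:sll ; WAW r5
t=4 i6:ld ; WAW r5
t=5 i7:and ; RAW r5
t=6 i8+i9:mulh;bne ; dual
t=7 i10:add ; RAW r2
t=8 i11+i12:xor;or ; dual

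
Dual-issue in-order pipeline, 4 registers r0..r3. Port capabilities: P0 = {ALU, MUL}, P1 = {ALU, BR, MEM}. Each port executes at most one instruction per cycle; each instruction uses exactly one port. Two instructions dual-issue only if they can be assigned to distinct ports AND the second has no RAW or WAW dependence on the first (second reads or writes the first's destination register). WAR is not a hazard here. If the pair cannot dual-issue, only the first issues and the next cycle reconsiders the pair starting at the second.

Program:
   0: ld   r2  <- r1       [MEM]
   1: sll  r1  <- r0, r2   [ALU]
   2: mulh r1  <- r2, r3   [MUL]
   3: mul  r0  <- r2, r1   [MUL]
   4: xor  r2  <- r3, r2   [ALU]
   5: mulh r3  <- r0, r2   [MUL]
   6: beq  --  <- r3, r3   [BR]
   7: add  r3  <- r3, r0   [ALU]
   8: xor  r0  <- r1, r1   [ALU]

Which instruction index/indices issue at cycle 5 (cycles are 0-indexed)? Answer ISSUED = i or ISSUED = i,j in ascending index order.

ISSUED = 6,7

t=0 i0:ld ; RAW r2
t=1 i1:sll ; WAW r1
t=2 i2:mulh ; no-port MUL/MUL
t=3 i3/i4:mul xor ; dual
t=4 i5:mulh ; RAW r3
t=5 i6/i7:beq add ; dual
t=6 i8:xor ; tail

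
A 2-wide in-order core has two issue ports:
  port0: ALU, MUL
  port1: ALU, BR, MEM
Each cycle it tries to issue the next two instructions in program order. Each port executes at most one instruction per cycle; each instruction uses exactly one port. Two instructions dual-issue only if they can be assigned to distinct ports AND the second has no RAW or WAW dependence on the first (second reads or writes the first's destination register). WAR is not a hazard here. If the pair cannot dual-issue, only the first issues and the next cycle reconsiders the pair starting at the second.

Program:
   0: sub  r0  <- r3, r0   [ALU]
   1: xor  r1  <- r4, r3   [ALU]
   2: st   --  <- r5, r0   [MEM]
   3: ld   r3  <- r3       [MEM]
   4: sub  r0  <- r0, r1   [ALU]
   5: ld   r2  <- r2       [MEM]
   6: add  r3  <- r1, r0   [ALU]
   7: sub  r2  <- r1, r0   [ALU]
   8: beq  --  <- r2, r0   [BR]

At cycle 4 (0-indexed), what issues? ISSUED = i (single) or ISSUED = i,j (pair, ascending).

ISSUED = 7

  cy0 -> i0+i1 (sub+xor) dual
  cy1 -> i2 (st) no-port MEM/MEM
  cy2 -> i3+i4 (ld+sub) dual
  cy3 -> i5+i6 (ld+add) dual
  cy4 -> i7 (sub) RAW r2
  cy5 -> i8 (beq) tail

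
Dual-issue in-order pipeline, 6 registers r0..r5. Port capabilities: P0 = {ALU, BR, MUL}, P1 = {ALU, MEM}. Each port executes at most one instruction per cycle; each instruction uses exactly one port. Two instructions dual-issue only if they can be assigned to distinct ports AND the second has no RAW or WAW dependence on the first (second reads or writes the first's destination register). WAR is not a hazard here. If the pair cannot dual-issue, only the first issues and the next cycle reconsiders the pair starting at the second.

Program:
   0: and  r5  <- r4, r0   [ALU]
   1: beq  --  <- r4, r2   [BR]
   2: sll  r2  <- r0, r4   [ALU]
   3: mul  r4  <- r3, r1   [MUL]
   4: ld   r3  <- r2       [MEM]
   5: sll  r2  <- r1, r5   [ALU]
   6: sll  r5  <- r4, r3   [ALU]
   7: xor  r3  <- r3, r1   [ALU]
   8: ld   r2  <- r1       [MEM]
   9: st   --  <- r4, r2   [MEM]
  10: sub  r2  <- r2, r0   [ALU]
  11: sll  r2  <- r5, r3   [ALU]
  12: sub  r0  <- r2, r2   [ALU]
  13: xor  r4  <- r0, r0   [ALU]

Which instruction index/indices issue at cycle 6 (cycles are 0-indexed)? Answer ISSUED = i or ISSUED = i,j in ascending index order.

0. and.ALU;beq.BR @i0,i1  | dual
1. sll.ALU;mul.MUL @i2,i3  | dual
2. ld.MEM;sll.ALU @i4,i5  | dual
3. sll.ALU;xor.ALU @i6,i7  | dual
4. ld.MEM @i8  | no-port MEM/MEM
5. st.MEM;sub.ALU @i9,i10  | dual
6. sll.ALU @i11  | RAW r2
7. sub.ALU @i12  | RAW r0
8. xor.ALU @i13  | tail

ISSUED = 11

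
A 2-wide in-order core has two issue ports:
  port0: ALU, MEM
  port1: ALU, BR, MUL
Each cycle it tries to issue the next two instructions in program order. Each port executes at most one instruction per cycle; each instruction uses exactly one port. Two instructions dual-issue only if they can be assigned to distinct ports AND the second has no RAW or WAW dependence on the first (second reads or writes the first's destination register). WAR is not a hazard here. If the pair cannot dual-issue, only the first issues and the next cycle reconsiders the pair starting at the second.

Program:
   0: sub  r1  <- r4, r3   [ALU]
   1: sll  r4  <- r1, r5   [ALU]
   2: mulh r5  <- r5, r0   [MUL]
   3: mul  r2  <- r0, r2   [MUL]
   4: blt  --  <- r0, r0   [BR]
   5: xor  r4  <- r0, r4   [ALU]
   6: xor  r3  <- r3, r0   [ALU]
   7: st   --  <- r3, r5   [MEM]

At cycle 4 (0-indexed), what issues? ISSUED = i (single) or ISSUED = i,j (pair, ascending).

#0 head=0: sub.ALU i0 RAW r1
#1 head=1: sll.ALU+mulh.MUL i1/i2 pair
#2 head=3: mul.MUL i3 no-port MUL/BR
#3 head=4: blt.BR+xor.ALU i4/i5 pair
#4 head=6: xor.ALU i6 RAW r3
#5 head=7: st.MEM i7 tail

ISSUED = 6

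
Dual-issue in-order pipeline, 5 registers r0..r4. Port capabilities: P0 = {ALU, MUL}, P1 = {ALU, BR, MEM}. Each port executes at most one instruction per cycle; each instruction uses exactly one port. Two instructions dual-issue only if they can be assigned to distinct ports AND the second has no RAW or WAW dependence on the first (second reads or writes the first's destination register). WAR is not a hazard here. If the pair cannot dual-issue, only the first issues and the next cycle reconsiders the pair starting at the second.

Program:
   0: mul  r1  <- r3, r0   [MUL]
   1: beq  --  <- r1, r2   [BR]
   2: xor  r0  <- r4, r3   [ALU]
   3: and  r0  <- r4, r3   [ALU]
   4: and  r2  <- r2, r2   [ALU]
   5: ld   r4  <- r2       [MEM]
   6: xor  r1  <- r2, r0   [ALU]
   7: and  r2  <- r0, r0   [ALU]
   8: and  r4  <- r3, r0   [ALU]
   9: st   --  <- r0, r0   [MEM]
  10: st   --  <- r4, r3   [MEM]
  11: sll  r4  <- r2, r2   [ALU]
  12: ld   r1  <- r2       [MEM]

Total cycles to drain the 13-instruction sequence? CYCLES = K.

#0 head=0: mul.MUL i0 RAW r1
#1 head=1: beq.BR;xor.ALU i1&i2 pair
#2 head=3: and.ALU;and.ALU i3&i4 pair
#3 head=5: ld.MEM;xor.ALU i5&i6 pair
#4 head=7: and.ALU;and.ALU i7&i8 pair
#5 head=9: st.MEM i9 no-port MEM/MEM
#6 head=10: st.MEM;sll.ALU i10&i11 pair
#7 head=12: ld.MEM i12 tail

CYCLES = 8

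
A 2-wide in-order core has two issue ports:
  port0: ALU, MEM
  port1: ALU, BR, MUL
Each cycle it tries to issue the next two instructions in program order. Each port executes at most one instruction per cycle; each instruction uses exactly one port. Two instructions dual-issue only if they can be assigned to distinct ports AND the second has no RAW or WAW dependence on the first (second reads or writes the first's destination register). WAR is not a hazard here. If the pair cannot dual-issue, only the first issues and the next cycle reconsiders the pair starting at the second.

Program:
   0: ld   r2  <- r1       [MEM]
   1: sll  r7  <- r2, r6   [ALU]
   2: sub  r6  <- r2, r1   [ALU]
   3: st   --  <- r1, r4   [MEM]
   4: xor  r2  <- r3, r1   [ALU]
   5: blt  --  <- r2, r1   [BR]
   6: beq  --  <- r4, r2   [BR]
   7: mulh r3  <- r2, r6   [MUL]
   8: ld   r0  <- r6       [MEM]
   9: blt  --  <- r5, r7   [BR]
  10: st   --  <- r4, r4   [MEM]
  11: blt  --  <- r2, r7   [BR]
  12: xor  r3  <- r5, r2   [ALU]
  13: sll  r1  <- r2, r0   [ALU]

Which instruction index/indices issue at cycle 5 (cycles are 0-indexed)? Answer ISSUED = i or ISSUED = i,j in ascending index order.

ISSUED = 7,8

c0: i0 ld  RAW r2
c1: i1/i2 sll;sub  pair
c2: i3/i4 st;xor  pair
c3: i5 blt  no-port BR/BR
c4: i6 beq  no-port BR/MUL
c5: i7/i8 mulh;ld  pair
c6: i9/i10 blt;st  pair
c7: i11/i12 blt;xor  pair
c8: i13 sll  tail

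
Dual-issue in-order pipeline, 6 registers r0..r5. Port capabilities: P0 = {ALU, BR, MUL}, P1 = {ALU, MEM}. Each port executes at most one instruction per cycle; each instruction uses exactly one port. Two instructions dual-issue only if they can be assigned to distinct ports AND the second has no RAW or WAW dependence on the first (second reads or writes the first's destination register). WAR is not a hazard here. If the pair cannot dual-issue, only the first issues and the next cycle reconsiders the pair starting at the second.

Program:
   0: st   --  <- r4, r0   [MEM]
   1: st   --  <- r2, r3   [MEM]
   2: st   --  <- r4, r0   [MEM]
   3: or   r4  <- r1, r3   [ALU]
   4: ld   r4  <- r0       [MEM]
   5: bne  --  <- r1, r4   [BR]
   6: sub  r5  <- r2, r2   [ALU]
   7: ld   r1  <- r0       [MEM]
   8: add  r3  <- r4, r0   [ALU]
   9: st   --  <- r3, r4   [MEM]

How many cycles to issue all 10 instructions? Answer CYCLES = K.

[0] i0  st.MEM  -- no-port MEM/MEM
[1] i1  st.MEM  -- no-port MEM/MEM
[2] i2/i3  st.MEM;or.ALU  -- 2-wide
[3] i4  ld.MEM  -- RAW r4
[4] i5/i6  bne.BR;sub.ALU  -- 2-wide
[5] i7/i8  ld.MEM;add.ALU  -- 2-wide
[6] i9  st.MEM  -- tail

CYCLES = 7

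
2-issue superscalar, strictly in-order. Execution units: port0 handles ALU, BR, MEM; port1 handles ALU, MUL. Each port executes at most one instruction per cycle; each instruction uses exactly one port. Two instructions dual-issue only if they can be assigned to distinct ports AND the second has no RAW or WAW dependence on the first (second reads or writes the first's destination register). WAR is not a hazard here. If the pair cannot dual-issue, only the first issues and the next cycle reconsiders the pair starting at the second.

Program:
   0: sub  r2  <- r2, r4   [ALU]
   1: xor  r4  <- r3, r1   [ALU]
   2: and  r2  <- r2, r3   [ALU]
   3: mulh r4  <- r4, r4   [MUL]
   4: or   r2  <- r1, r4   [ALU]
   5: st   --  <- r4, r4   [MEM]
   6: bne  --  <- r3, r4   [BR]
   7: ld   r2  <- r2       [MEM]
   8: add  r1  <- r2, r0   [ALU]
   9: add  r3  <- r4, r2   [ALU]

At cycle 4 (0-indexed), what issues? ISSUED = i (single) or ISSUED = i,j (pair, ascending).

ISSUED = 7

  cy0 -> i0+i1 (sub.ALU;xor.ALU) dual
  cy1 -> i2+i3 (and.ALU;mulh.MUL) dual
  cy2 -> i4+i5 (or.ALU;st.MEM) dual
  cy3 -> i6 (bne.BR) no-port BR/MEM
  cy4 -> i7 (ld.MEM) RAW r2
  cy5 -> i8+i9 (add.ALU;add.ALU) dual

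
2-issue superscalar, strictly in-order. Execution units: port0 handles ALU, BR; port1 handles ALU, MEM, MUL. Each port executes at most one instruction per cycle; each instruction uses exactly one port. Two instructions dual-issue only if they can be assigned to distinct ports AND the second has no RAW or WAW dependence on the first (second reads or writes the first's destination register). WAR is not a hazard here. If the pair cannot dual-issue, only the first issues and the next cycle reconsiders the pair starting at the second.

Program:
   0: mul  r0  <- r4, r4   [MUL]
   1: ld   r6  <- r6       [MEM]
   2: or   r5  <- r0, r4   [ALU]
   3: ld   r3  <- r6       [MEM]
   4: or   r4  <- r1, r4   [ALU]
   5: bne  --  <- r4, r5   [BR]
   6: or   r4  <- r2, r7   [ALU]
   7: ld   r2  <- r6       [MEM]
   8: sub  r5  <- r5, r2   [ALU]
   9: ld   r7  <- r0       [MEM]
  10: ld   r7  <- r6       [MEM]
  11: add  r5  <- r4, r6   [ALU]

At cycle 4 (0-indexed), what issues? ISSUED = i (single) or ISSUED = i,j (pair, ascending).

t=0 i0:mul.MUL ; no-port MUL/MEM
t=1 i1+i2:ld.MEM or.ALU ; pair
t=2 i3+i4:ld.MEM or.ALU ; pair
t=3 i5+i6:bne.BR or.ALU ; pair
t=4 i7:ld.MEM ; RAW r2
t=5 i8+i9:sub.ALU ld.MEM ; pair
t=6 i10+i11:ld.MEM add.ALU ; pair

ISSUED = 7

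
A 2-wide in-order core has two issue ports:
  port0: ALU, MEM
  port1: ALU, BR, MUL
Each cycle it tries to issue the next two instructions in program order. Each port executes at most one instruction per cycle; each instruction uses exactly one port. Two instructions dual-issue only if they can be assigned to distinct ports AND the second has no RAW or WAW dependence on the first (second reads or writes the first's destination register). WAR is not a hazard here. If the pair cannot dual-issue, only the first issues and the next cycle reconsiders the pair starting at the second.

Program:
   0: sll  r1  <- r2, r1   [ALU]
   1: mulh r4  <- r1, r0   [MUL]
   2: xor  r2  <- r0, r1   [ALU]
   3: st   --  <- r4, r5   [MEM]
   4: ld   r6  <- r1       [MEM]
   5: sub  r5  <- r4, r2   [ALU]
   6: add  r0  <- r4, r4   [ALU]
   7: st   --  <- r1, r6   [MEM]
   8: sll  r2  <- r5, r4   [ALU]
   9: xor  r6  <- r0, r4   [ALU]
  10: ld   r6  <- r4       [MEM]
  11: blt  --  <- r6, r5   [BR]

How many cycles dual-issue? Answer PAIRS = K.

0. sll.ALU @i0  | RAW r1
1. mulh.MUL/xor.ALU @i1/i2  | 2-wide
2. st.MEM @i3  | no-port MEM/MEM
3. ld.MEM/sub.ALU @i4/i5  | 2-wide
4. add.ALU/st.MEM @i6/i7  | 2-wide
5. sll.ALU/xor.ALU @i8/i9  | 2-wide
6. ld.MEM @i10  | RAW r6
7. blt.BR @i11  | tail

PAIRS = 4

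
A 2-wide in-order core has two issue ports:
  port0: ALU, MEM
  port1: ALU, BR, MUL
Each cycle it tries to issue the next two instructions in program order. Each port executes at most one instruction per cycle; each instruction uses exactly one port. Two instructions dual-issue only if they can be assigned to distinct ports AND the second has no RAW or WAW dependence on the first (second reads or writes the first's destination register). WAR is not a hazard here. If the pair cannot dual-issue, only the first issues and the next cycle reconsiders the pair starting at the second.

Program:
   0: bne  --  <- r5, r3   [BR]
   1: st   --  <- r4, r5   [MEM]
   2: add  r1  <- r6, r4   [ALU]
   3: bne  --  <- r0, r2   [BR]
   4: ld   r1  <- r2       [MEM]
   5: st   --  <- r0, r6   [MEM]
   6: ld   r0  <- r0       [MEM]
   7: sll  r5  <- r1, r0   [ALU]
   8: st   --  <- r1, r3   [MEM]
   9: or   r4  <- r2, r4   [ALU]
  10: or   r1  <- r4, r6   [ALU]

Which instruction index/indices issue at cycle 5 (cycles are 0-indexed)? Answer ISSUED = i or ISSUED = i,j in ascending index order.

ISSUED = 7,8

0. bne.BR;st.MEM @i0&i1  | pair
1. add.ALU;bne.BR @i2&i3  | pair
2. ld.MEM @i4  | no-port MEM/MEM
3. st.MEM @i5  | no-port MEM/MEM
4. ld.MEM @i6  | RAW r0
5. sll.ALU;st.MEM @i7&i8  | pair
6. or.ALU @i9  | RAW r4
7. or.ALU @i10  | tail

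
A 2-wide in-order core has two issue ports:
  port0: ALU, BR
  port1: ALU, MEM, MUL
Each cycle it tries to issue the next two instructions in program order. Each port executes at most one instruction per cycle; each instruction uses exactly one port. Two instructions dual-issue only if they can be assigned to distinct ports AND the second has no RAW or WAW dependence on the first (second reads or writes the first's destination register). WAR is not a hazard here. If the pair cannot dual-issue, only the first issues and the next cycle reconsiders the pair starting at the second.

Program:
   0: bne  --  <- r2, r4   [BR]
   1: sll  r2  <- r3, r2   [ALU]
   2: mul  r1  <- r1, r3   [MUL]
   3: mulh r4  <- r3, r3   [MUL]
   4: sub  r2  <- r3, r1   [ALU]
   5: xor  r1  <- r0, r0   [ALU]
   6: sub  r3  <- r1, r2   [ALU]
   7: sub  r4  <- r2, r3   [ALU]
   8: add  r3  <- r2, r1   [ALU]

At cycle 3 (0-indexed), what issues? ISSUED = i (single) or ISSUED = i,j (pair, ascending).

ISSUED = 5

c0: i0&i1 bne.BR;sll.ALU  pair
c1: i2 mul.MUL  no-port MUL/MUL
c2: i3&i4 mulh.MUL;sub.ALU  pair
c3: i5 xor.ALU  RAW r1
c4: i6 sub.ALU  RAW r3
c5: i7&i8 sub.ALU;add.ALU  pair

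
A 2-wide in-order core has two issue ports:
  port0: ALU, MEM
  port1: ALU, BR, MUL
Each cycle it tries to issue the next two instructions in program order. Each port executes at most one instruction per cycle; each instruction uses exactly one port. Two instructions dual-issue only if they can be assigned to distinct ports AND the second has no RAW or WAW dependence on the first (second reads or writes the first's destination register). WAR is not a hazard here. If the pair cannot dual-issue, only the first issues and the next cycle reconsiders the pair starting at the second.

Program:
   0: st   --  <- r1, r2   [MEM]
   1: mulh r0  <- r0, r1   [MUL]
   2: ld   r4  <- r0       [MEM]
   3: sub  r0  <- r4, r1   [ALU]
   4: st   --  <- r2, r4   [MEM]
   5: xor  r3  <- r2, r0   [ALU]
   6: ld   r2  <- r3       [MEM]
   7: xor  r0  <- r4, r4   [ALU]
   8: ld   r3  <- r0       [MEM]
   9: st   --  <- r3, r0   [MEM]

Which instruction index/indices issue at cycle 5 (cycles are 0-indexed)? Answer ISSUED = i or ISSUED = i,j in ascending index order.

[0] i0+i1  st.MEM/mulh.MUL  -- pair
[1] i2  ld.MEM  -- RAW r4
[2] i3+i4  sub.ALU/st.MEM  -- pair
[3] i5  xor.ALU  -- RAW r3
[4] i6+i7  ld.MEM/xor.ALU  -- pair
[5] i8  ld.MEM  -- no-port MEM/MEM
[6] i9  st.MEM  -- tail

ISSUED = 8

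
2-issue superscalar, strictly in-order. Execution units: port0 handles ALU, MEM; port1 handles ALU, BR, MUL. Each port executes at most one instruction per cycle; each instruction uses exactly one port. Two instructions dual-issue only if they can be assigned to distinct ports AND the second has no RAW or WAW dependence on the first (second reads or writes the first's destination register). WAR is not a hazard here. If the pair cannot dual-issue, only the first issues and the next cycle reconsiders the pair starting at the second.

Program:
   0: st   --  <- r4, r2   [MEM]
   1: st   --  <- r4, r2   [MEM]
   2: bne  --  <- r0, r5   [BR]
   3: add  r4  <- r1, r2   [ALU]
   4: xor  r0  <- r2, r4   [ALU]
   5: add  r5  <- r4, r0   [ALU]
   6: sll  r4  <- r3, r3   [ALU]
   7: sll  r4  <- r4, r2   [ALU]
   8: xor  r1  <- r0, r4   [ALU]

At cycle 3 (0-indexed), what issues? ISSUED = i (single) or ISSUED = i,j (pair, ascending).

ISSUED = 4

  cy0 -> i0 (st) no-port MEM/MEM
  cy1 -> i1/i2 (st bne) dual
  cy2 -> i3 (add) RAW r4
  cy3 -> i4 (xor) RAW r0
  cy4 -> i5/i6 (add sll) dual
  cy5 -> i7 (sll) RAW r4
  cy6 -> i8 (xor) tail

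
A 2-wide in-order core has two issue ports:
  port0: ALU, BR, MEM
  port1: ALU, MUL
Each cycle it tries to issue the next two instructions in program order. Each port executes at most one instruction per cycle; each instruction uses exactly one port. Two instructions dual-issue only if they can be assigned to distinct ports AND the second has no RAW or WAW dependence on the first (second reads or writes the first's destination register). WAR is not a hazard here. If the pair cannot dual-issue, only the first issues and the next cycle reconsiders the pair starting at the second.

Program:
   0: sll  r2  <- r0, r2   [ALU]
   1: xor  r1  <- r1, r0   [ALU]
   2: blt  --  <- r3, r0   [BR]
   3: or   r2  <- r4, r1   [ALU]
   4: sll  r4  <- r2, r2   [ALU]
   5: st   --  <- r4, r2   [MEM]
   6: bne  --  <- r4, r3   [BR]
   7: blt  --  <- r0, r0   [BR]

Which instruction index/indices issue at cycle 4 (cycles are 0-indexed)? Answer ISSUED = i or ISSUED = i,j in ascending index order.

ISSUED = 6

t=0 i0,i1:sll xor ; dual
t=1 i2,i3:blt or ; dual
t=2 i4:sll ; RAW r4
t=3 i5:st ; no-port MEM/BR
t=4 i6:bne ; no-port BR/BR
t=5 i7:blt ; tail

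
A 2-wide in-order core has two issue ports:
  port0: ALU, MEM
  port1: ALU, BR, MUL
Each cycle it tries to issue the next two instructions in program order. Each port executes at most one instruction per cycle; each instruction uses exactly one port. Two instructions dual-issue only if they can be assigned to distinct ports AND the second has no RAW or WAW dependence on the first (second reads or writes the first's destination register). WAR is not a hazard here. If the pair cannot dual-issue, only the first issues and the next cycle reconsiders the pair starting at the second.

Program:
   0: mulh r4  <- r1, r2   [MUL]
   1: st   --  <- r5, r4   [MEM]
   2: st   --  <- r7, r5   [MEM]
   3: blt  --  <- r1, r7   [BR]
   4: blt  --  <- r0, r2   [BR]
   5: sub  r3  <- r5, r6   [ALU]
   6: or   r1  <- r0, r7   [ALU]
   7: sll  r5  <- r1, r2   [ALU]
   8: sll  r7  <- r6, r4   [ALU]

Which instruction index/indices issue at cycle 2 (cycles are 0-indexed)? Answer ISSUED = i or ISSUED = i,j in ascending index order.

[0] i0  mulh.MUL  -- RAW r4
[1] i1  st.MEM  -- no-port MEM/MEM
[2] i2/i3  st.MEM/blt.BR  -- 2-wide
[3] i4/i5  blt.BR/sub.ALU  -- 2-wide
[4] i6  or.ALU  -- RAW r1
[5] i7/i8  sll.ALU/sll.ALU  -- 2-wide

ISSUED = 2,3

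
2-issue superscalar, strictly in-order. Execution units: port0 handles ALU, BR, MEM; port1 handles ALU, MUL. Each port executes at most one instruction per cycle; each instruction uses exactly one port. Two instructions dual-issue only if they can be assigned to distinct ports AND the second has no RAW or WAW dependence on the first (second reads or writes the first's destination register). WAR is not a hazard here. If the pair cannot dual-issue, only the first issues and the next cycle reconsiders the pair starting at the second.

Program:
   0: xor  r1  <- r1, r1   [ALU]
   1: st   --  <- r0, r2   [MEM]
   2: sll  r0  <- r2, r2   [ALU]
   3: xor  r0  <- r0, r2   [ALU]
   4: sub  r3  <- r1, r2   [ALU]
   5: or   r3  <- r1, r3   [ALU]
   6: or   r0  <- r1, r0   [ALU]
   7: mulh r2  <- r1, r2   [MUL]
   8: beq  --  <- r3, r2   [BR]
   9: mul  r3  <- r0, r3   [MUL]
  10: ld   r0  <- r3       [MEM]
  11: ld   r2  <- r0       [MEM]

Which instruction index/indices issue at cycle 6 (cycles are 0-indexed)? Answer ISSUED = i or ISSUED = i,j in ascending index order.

ISSUED = 10

0. xor.ALU st.MEM @i0/i1  | dual
1. sll.ALU @i2  | RAW+WAW r0
2. xor.ALU sub.ALU @i3/i4  | dual
3. or.ALU or.ALU @i5/i6  | dual
4. mulh.MUL @i7  | RAW r2
5. beq.BR mul.MUL @i8/i9  | dual
6. ld.MEM @i10  | no-port MEM/MEM
7. ld.MEM @i11  | tail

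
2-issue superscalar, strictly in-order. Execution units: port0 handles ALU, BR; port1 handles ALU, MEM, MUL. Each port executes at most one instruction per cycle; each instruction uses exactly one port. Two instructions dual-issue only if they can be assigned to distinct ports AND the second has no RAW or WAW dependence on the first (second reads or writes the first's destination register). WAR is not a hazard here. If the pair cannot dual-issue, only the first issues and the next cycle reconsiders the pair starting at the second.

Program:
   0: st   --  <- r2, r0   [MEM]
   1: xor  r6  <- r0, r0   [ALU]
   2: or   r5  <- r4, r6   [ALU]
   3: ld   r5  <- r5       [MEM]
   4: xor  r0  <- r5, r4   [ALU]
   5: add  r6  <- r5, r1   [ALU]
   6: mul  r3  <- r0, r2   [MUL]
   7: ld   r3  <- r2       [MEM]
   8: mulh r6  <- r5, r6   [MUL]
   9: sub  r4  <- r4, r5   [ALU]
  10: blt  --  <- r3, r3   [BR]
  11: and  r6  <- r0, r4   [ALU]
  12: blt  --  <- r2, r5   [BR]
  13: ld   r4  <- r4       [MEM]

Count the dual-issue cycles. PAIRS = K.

#0 head=0: st;xor i0+i1 2-wide
#1 head=2: or i2 RAW+WAW r5
#2 head=3: ld i3 RAW r5
#3 head=4: xor;add i4+i5 2-wide
#4 head=6: mul i6 no-port MUL/MEM
#5 head=7: ld i7 no-port MEM/MUL
#6 head=8: mulh;sub i8+i9 2-wide
#7 head=10: blt;and i10+i11 2-wide
#8 head=12: blt;ld i12+i13 2-wide

PAIRS = 5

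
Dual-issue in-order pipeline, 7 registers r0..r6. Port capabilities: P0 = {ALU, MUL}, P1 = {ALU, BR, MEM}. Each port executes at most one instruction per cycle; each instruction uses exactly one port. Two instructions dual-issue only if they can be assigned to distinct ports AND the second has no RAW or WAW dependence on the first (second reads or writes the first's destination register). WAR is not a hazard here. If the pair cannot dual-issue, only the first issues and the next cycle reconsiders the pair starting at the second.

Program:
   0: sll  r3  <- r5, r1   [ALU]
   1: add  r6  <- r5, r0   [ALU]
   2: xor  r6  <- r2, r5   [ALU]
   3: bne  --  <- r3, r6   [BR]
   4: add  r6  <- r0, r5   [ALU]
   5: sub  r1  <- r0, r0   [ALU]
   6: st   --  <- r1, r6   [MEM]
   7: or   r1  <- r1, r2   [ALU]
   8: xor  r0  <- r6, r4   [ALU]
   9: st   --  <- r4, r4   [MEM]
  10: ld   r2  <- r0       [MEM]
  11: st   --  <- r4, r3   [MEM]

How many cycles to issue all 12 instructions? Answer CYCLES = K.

CYCLES = 8

  cy0 -> i0+i1 (sll.ALU add.ALU) 2-wide
  cy1 -> i2 (xor.ALU) RAW r6
  cy2 -> i3+i4 (bne.BR add.ALU) 2-wide
  cy3 -> i5 (sub.ALU) RAW r1
  cy4 -> i6+i7 (st.MEM or.ALU) 2-wide
  cy5 -> i8+i9 (xor.ALU st.MEM) 2-wide
  cy6 -> i10 (ld.MEM) no-port MEM/MEM
  cy7 -> i11 (st.MEM) tail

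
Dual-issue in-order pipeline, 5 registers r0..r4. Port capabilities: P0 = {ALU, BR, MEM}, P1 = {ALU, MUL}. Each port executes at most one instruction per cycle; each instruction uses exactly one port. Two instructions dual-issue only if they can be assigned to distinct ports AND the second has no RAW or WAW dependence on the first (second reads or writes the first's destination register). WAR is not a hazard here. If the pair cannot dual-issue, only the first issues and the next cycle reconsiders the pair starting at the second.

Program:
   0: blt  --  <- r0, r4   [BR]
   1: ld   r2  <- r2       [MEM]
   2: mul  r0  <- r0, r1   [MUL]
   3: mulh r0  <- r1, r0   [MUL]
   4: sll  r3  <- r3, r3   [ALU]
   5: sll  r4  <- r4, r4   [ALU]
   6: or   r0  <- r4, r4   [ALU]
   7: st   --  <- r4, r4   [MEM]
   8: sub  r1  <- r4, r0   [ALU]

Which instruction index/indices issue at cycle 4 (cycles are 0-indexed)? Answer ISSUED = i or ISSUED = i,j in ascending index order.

#0 head=0: blt.BR i0 no-port BR/MEM
#1 head=1: ld.MEM+mul.MUL i1&i2 dual
#2 head=3: mulh.MUL+sll.ALU i3&i4 dual
#3 head=5: sll.ALU i5 RAW r4
#4 head=6: or.ALU+st.MEM i6&i7 dual
#5 head=8: sub.ALU i8 tail

ISSUED = 6,7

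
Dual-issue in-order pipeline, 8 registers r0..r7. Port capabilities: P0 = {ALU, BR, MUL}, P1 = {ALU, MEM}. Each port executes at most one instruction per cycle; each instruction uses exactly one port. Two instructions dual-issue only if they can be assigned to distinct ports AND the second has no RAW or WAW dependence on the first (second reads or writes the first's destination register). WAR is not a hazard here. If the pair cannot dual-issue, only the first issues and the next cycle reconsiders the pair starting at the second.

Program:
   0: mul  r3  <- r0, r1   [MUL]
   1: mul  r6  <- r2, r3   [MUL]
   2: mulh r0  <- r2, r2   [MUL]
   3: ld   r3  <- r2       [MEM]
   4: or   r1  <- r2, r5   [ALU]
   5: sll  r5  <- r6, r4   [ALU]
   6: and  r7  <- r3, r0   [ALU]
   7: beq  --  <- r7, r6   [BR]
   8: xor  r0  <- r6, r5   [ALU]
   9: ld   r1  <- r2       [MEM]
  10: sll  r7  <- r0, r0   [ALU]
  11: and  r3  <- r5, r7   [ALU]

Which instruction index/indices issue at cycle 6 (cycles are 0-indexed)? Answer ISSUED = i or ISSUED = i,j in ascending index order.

ISSUED = 9,10

#0 head=0: mul.MUL i0 no-port MUL/MUL
#1 head=1: mul.MUL i1 no-port MUL/MUL
#2 head=2: mulh.MUL+ld.MEM i2/i3 dual
#3 head=4: or.ALU+sll.ALU i4/i5 dual
#4 head=6: and.ALU i6 RAW r7
#5 head=7: beq.BR+xor.ALU i7/i8 dual
#6 head=9: ld.MEM+sll.ALU i9/i10 dual
#7 head=11: and.ALU i11 tail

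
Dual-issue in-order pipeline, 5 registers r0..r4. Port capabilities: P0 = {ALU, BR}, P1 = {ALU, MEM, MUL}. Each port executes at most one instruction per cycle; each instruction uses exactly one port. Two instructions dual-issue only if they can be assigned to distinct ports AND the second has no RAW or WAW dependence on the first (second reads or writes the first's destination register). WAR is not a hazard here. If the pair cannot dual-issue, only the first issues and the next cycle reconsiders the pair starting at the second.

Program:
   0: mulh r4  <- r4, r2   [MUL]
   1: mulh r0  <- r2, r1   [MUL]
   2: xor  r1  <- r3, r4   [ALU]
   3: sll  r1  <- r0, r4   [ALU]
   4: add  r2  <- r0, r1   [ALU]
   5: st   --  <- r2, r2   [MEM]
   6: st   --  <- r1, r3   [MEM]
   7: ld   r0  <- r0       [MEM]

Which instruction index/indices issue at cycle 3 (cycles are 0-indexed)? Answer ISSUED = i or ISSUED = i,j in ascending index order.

  cy0 -> i0 (mulh) no-port MUL/MUL
  cy1 -> i1/i2 (mulh xor) 2-wide
  cy2 -> i3 (sll) RAW r1
  cy3 -> i4 (add) RAW r2
  cy4 -> i5 (st) no-port MEM/MEM
  cy5 -> i6 (st) no-port MEM/MEM
  cy6 -> i7 (ld) tail

ISSUED = 4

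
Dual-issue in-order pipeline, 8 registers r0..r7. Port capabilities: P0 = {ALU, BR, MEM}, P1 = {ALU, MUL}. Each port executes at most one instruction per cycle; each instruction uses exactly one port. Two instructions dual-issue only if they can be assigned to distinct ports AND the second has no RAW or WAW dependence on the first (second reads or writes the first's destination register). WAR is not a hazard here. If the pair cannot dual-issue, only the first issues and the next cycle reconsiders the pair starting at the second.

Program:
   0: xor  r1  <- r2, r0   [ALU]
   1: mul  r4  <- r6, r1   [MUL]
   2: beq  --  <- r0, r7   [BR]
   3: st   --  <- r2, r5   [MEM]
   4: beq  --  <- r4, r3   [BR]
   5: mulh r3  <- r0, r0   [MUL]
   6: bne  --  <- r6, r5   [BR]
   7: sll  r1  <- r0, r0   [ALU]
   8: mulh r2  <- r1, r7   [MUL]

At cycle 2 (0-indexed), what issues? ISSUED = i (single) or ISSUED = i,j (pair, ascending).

c0: i0 xor.ALU  RAW r1
c1: i1/i2 mul.MUL+beq.BR  2-wide
c2: i3 st.MEM  no-port MEM/BR
c3: i4/i5 beq.BR+mulh.MUL  2-wide
c4: i6/i7 bne.BR+sll.ALU  2-wide
c5: i8 mulh.MUL  tail

ISSUED = 3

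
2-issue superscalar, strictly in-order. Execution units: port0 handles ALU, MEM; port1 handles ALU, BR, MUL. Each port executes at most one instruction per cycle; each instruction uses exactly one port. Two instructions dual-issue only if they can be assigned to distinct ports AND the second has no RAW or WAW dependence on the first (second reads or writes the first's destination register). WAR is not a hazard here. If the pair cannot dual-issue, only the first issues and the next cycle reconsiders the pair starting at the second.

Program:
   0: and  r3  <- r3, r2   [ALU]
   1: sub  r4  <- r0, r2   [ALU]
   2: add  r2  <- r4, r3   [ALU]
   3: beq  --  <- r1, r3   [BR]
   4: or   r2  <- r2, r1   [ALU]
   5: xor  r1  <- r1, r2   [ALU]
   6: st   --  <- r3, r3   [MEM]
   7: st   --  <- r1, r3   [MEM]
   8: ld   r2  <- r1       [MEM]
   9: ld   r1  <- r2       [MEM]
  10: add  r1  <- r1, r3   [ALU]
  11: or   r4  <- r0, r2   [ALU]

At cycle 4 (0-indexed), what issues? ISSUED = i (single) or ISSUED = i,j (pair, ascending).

[0] i0/i1  and/sub  -- dual
[1] i2/i3  add/beq  -- dual
[2] i4  or  -- RAW r2
[3] i5/i6  xor/st  -- dual
[4] i7  st  -- no-port MEM/MEM
[5] i8  ld  -- no-port MEM/MEM
[6] i9  ld  -- RAW+WAW r1
[7] i10/i11  add/or  -- dual

ISSUED = 7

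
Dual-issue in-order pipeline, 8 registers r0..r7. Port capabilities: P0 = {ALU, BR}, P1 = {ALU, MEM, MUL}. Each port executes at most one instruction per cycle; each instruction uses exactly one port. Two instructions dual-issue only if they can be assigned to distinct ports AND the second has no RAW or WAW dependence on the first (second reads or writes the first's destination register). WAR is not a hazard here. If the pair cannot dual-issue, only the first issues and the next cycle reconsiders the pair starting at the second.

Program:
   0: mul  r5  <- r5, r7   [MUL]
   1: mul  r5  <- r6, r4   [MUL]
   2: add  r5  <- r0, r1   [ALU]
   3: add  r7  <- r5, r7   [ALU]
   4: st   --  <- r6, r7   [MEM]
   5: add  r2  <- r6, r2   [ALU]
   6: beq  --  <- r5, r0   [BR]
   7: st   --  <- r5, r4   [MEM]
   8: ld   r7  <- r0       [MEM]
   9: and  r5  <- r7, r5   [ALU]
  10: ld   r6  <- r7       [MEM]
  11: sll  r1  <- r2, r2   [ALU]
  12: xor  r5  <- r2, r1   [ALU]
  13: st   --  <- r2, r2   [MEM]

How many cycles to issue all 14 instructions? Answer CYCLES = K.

#0 head=0: mul i0 no-port MUL/MUL
#1 head=1: mul i1 WAW r5
#2 head=2: add i2 RAW r5
#3 head=3: add i3 RAW r7
#4 head=4: st add i4,i5 2-wide
#5 head=6: beq st i6,i7 2-wide
#6 head=8: ld i8 RAW r7
#7 head=9: and ld i9,i10 2-wide
#8 head=11: sll i11 RAW r1
#9 head=12: xor st i12,i13 2-wide

CYCLES = 10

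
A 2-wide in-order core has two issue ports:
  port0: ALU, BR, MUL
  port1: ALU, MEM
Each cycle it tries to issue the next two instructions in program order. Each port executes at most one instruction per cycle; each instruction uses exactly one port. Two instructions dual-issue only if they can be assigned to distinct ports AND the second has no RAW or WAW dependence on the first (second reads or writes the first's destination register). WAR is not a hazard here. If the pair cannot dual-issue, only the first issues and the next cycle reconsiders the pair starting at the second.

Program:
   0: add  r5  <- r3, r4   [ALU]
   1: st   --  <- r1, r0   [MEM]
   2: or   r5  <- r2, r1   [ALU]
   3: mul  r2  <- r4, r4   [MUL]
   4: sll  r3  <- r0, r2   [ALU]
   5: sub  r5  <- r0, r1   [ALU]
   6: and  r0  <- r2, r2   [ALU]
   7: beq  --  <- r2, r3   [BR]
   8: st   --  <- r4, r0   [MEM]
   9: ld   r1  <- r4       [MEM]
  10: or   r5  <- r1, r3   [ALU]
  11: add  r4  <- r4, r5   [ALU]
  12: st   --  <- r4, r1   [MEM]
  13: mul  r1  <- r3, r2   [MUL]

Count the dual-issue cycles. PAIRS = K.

PAIRS = 5

t=0 i0+i1:add.ALU+st.MEM ; pair
t=1 i2+i3:or.ALU+mul.MUL ; pair
t=2 i4+i5:sll.ALU+sub.ALU ; pair
t=3 i6+i7:and.ALU+beq.BR ; pair
t=4 i8:st.MEM ; no-port MEM/MEM
t=5 i9:ld.MEM ; RAW r1
t=6 i10:or.ALU ; RAW r5
t=7 i11:add.ALU ; RAW r4
t=8 i12+i13:st.MEM+mul.MUL ; pair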